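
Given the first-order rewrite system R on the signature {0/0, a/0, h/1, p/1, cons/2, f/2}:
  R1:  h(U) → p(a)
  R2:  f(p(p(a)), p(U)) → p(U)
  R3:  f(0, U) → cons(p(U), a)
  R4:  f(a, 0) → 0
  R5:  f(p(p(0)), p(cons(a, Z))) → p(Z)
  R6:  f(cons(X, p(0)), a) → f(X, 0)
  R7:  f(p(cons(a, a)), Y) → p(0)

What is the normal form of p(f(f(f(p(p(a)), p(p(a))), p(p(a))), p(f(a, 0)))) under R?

p(p(0))

1. p(f(f(f(p(p(a)), p(p(a))), p(p(a))), p(f(a, 0))))  →  p(f(f(p(p(a)), p(p(a))), p(f(a, 0))))   [R2 at 1.1.1]
2. p(f(f(p(p(a)), p(p(a))), p(f(a, 0))))  →  p(f(p(p(a)), p(f(a, 0))))   [R2 at 1.1]
3. p(f(p(p(a)), p(f(a, 0))))  →  p(p(f(a, 0)))   [R2 at 1]
4. p(p(f(a, 0)))  →  p(p(0))   [R4 at 1.1]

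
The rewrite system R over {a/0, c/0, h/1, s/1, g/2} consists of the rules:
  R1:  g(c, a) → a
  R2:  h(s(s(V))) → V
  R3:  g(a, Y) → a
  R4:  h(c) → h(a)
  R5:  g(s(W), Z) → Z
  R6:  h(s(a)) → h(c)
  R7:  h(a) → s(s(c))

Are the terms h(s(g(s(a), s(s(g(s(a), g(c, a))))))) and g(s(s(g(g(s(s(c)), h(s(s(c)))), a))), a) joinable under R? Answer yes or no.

Reduce t₁ = h(s(g(s(a), s(s(g(s(a), g(c, a))))))):
1. h(s(g(s(a), s(s(g(s(a), g(c, a)))))))  →  h(s(s(s(g(s(a), g(c, a))))))   [R5 at 1.1]
2. h(s(s(s(g(s(a), g(c, a))))))  →  s(g(s(a), g(c, a)))   [R2 at ε]
3. s(g(s(a), g(c, a)))  →  s(g(c, a))   [R5 at 1]
4. s(g(c, a))  →  s(a)   [R1 at 1]

Reduce t₂ = g(s(s(g(g(s(s(c)), h(s(s(c)))), a))), a):
1. g(s(s(g(g(s(s(c)), h(s(s(c)))), a))), a)  →  a   [R5 at ε]

no — NF(t₁) = s(a), NF(t₂) = a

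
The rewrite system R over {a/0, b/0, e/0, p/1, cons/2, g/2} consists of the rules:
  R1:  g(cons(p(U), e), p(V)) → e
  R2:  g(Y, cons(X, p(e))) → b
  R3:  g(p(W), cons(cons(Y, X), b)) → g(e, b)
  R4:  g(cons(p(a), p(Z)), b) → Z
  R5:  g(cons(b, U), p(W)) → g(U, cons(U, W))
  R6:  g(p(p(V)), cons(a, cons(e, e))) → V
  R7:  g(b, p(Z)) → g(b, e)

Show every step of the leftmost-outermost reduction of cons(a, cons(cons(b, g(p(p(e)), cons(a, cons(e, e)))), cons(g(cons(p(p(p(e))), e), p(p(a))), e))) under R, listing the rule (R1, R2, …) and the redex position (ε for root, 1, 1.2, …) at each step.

1. cons(a, cons(cons(b, g(p(p(e)), cons(a, cons(e, e)))), cons(g(cons(p(p(p(e))), e), p(p(a))), e)))  →  cons(a, cons(cons(b, e), cons(g(cons(p(p(p(e))), e), p(p(a))), e)))   [R6 at 2.1.2]
2. cons(a, cons(cons(b, e), cons(g(cons(p(p(p(e))), e), p(p(a))), e)))  →  cons(a, cons(cons(b, e), cons(e, e)))   [R1 at 2.2.1]

cons(a, cons(cons(b, e), cons(e, e)))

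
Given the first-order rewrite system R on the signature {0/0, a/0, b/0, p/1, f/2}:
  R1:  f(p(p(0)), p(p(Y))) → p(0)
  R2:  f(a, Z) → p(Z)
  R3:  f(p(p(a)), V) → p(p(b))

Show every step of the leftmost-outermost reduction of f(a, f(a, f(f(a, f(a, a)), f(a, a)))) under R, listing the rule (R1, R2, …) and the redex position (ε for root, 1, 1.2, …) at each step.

p(p(p(p(b))))

1. f(a, f(a, f(f(a, f(a, a)), f(a, a))))  →  p(f(a, f(f(a, f(a, a)), f(a, a))))   [R2 at ε]
2. p(f(a, f(f(a, f(a, a)), f(a, a))))  →  p(p(f(f(a, f(a, a)), f(a, a))))   [R2 at 1]
3. p(p(f(f(a, f(a, a)), f(a, a))))  →  p(p(f(p(f(a, a)), f(a, a))))   [R2 at 1.1.1]
4. p(p(f(p(f(a, a)), f(a, a))))  →  p(p(f(p(p(a)), f(a, a))))   [R2 at 1.1.1.1]
5. p(p(f(p(p(a)), f(a, a))))  →  p(p(p(p(b))))   [R3 at 1.1]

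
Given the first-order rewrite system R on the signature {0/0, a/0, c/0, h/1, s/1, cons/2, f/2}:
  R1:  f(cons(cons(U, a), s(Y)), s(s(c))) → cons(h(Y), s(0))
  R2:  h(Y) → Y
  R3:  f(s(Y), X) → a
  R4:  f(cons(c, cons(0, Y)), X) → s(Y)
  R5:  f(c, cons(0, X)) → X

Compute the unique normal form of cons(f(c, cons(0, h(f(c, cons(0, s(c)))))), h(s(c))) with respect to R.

1. cons(f(c, cons(0, h(f(c, cons(0, s(c)))))), h(s(c)))  →  cons(h(f(c, cons(0, s(c)))), h(s(c)))   [R5 at 1]
2. cons(h(f(c, cons(0, s(c)))), h(s(c)))  →  cons(f(c, cons(0, s(c))), h(s(c)))   [R2 at 1]
3. cons(f(c, cons(0, s(c))), h(s(c)))  →  cons(s(c), h(s(c)))   [R5 at 1]
4. cons(s(c), h(s(c)))  →  cons(s(c), s(c))   [R2 at 2]

cons(s(c), s(c))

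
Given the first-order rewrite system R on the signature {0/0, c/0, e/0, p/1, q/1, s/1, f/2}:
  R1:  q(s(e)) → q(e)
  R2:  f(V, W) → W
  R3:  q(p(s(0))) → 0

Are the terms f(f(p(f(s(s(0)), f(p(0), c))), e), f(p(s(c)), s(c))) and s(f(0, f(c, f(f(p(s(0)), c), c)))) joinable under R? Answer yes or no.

yes — NF(t₁) = s(c), NF(t₂) = s(c)

Reduce t₁ = f(f(p(f(s(s(0)), f(p(0), c))), e), f(p(s(c)), s(c))):
1. f(f(p(f(s(s(0)), f(p(0), c))), e), f(p(s(c)), s(c)))  →  f(p(s(c)), s(c))   [R2 at ε]
2. f(p(s(c)), s(c))  →  s(c)   [R2 at ε]

Reduce t₂ = s(f(0, f(c, f(f(p(s(0)), c), c)))):
1. s(f(0, f(c, f(f(p(s(0)), c), c))))  →  s(f(c, f(f(p(s(0)), c), c)))   [R2 at 1]
2. s(f(c, f(f(p(s(0)), c), c)))  →  s(f(f(p(s(0)), c), c))   [R2 at 1]
3. s(f(f(p(s(0)), c), c))  →  s(c)   [R2 at 1]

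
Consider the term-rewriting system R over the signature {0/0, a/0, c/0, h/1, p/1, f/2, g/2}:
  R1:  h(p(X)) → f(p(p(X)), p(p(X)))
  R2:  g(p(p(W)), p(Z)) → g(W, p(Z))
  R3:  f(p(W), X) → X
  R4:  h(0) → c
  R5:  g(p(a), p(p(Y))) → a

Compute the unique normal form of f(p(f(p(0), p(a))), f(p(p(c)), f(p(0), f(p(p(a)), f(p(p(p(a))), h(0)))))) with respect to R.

c

1. f(p(f(p(0), p(a))), f(p(p(c)), f(p(0), f(p(p(a)), f(p(p(p(a))), h(0))))))  →  f(p(p(c)), f(p(0), f(p(p(a)), f(p(p(p(a))), h(0)))))   [R3 at ε]
2. f(p(p(c)), f(p(0), f(p(p(a)), f(p(p(p(a))), h(0)))))  →  f(p(0), f(p(p(a)), f(p(p(p(a))), h(0))))   [R3 at ε]
3. f(p(0), f(p(p(a)), f(p(p(p(a))), h(0))))  →  f(p(p(a)), f(p(p(p(a))), h(0)))   [R3 at ε]
4. f(p(p(a)), f(p(p(p(a))), h(0)))  →  f(p(p(p(a))), h(0))   [R3 at ε]
5. f(p(p(p(a))), h(0))  →  h(0)   [R3 at ε]
6. h(0)  →  c   [R4 at ε]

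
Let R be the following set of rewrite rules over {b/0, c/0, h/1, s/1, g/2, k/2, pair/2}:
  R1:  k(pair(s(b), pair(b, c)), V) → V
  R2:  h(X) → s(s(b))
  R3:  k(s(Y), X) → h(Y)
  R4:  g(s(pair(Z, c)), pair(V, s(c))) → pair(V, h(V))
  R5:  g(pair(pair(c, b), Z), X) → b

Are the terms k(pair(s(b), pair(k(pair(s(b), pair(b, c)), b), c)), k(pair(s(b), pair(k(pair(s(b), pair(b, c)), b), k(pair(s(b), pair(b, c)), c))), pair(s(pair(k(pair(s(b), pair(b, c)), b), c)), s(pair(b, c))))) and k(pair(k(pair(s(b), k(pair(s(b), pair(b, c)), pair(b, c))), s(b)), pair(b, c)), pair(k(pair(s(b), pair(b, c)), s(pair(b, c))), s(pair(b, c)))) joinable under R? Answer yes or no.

yes — NF(t₁) = pair(s(pair(b, c)), s(pair(b, c))), NF(t₂) = pair(s(pair(b, c)), s(pair(b, c)))

Reduce t₁ = k(pair(s(b), pair(k(pair(s(b), pair(b, c)), b), c)), k(pair(s(b), pair(k(pair(s(b), pair(b, c)), b), k(pair(s(b), pair(b, c)), c))), pair(s(pair(k(pair(s(b), pair(b, c)), b), c)), s(pair(b, c))))):
1. k(pair(s(b), pair(k(pair(s(b), pair(b, c)), b), c)), k(pair(s(b), pair(k(pair(s(b), pair(b, c)), b), k(pair(s(b), pair(b, c)), c))), pair(s(pair(k(pair(s(b), pair(b, c)), b), c)), s(pair(b, c)))))  →  k(pair(s(b), pair(b, c)), k(pair(s(b), pair(k(pair(s(b), pair(b, c)), b), k(pair(s(b), pair(b, c)), c))), pair(s(pair(k(pair(s(b), pair(b, c)), b), c)), s(pair(b, c)))))   [R1 at 1.2.1]
2. k(pair(s(b), pair(b, c)), k(pair(s(b), pair(k(pair(s(b), pair(b, c)), b), k(pair(s(b), pair(b, c)), c))), pair(s(pair(k(pair(s(b), pair(b, c)), b), c)), s(pair(b, c)))))  →  k(pair(s(b), pair(k(pair(s(b), pair(b, c)), b), k(pair(s(b), pair(b, c)), c))), pair(s(pair(k(pair(s(b), pair(b, c)), b), c)), s(pair(b, c))))   [R1 at ε]
3. k(pair(s(b), pair(k(pair(s(b), pair(b, c)), b), k(pair(s(b), pair(b, c)), c))), pair(s(pair(k(pair(s(b), pair(b, c)), b), c)), s(pair(b, c))))  →  k(pair(s(b), pair(b, k(pair(s(b), pair(b, c)), c))), pair(s(pair(k(pair(s(b), pair(b, c)), b), c)), s(pair(b, c))))   [R1 at 1.2.1]
4. k(pair(s(b), pair(b, k(pair(s(b), pair(b, c)), c))), pair(s(pair(k(pair(s(b), pair(b, c)), b), c)), s(pair(b, c))))  →  k(pair(s(b), pair(b, c)), pair(s(pair(k(pair(s(b), pair(b, c)), b), c)), s(pair(b, c))))   [R1 at 1.2.2]
5. k(pair(s(b), pair(b, c)), pair(s(pair(k(pair(s(b), pair(b, c)), b), c)), s(pair(b, c))))  →  pair(s(pair(k(pair(s(b), pair(b, c)), b), c)), s(pair(b, c)))   [R1 at ε]
6. pair(s(pair(k(pair(s(b), pair(b, c)), b), c)), s(pair(b, c)))  →  pair(s(pair(b, c)), s(pair(b, c)))   [R1 at 1.1.1]

Reduce t₂ = k(pair(k(pair(s(b), k(pair(s(b), pair(b, c)), pair(b, c))), s(b)), pair(b, c)), pair(k(pair(s(b), pair(b, c)), s(pair(b, c))), s(pair(b, c)))):
1. k(pair(k(pair(s(b), k(pair(s(b), pair(b, c)), pair(b, c))), s(b)), pair(b, c)), pair(k(pair(s(b), pair(b, c)), s(pair(b, c))), s(pair(b, c))))  →  k(pair(k(pair(s(b), pair(b, c)), s(b)), pair(b, c)), pair(k(pair(s(b), pair(b, c)), s(pair(b, c))), s(pair(b, c))))   [R1 at 1.1.1.2]
2. k(pair(k(pair(s(b), pair(b, c)), s(b)), pair(b, c)), pair(k(pair(s(b), pair(b, c)), s(pair(b, c))), s(pair(b, c))))  →  k(pair(s(b), pair(b, c)), pair(k(pair(s(b), pair(b, c)), s(pair(b, c))), s(pair(b, c))))   [R1 at 1.1]
3. k(pair(s(b), pair(b, c)), pair(k(pair(s(b), pair(b, c)), s(pair(b, c))), s(pair(b, c))))  →  pair(k(pair(s(b), pair(b, c)), s(pair(b, c))), s(pair(b, c)))   [R1 at ε]
4. pair(k(pair(s(b), pair(b, c)), s(pair(b, c))), s(pair(b, c)))  →  pair(s(pair(b, c)), s(pair(b, c)))   [R1 at 1]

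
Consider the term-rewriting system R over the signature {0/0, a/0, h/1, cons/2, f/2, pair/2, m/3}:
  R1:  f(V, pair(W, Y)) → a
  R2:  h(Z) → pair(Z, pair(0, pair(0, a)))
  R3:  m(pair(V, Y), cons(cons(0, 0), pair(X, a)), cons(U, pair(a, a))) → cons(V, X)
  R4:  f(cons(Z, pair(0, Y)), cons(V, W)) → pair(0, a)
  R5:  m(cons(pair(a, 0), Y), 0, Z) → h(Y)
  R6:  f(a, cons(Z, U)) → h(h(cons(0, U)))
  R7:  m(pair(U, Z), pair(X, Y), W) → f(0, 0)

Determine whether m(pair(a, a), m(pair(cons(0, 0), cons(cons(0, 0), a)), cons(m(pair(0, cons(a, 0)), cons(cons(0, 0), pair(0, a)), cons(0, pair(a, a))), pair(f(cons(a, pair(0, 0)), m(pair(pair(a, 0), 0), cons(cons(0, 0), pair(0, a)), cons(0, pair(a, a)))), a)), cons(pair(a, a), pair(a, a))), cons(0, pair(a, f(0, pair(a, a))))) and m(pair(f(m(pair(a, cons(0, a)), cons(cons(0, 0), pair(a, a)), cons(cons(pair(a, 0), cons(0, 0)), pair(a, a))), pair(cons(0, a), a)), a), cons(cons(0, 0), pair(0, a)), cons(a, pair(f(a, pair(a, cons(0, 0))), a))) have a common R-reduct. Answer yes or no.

yes — NF(t₁) = cons(a, 0), NF(t₂) = cons(a, 0)

Reduce t₁ = m(pair(a, a), m(pair(cons(0, 0), cons(cons(0, 0), a)), cons(m(pair(0, cons(a, 0)), cons(cons(0, 0), pair(0, a)), cons(0, pair(a, a))), pair(f(cons(a, pair(0, 0)), m(pair(pair(a, 0), 0), cons(cons(0, 0), pair(0, a)), cons(0, pair(a, a)))), a)), cons(pair(a, a), pair(a, a))), cons(0, pair(a, f(0, pair(a, a))))):
1. m(pair(a, a), m(pair(cons(0, 0), cons(cons(0, 0), a)), cons(m(pair(0, cons(a, 0)), cons(cons(0, 0), pair(0, a)), cons(0, pair(a, a))), pair(f(cons(a, pair(0, 0)), m(pair(pair(a, 0), 0), cons(cons(0, 0), pair(0, a)), cons(0, pair(a, a)))), a)), cons(pair(a, a), pair(a, a))), cons(0, pair(a, f(0, pair(a, a)))))  →  m(pair(a, a), m(pair(cons(0, 0), cons(cons(0, 0), a)), cons(cons(0, 0), pair(f(cons(a, pair(0, 0)), m(pair(pair(a, 0), 0), cons(cons(0, 0), pair(0, a)), cons(0, pair(a, a)))), a)), cons(pair(a, a), pair(a, a))), cons(0, pair(a, f(0, pair(a, a)))))   [R3 at 2.2.1]
2. m(pair(a, a), m(pair(cons(0, 0), cons(cons(0, 0), a)), cons(cons(0, 0), pair(f(cons(a, pair(0, 0)), m(pair(pair(a, 0), 0), cons(cons(0, 0), pair(0, a)), cons(0, pair(a, a)))), a)), cons(pair(a, a), pair(a, a))), cons(0, pair(a, f(0, pair(a, a)))))  →  m(pair(a, a), cons(cons(0, 0), f(cons(a, pair(0, 0)), m(pair(pair(a, 0), 0), cons(cons(0, 0), pair(0, a)), cons(0, pair(a, a))))), cons(0, pair(a, f(0, pair(a, a)))))   [R3 at 2]
3. m(pair(a, a), cons(cons(0, 0), f(cons(a, pair(0, 0)), m(pair(pair(a, 0), 0), cons(cons(0, 0), pair(0, a)), cons(0, pair(a, a))))), cons(0, pair(a, f(0, pair(a, a)))))  →  m(pair(a, a), cons(cons(0, 0), f(cons(a, pair(0, 0)), cons(pair(a, 0), 0))), cons(0, pair(a, f(0, pair(a, a)))))   [R3 at 2.2.2]
4. m(pair(a, a), cons(cons(0, 0), f(cons(a, pair(0, 0)), cons(pair(a, 0), 0))), cons(0, pair(a, f(0, pair(a, a)))))  →  m(pair(a, a), cons(cons(0, 0), pair(0, a)), cons(0, pair(a, f(0, pair(a, a)))))   [R4 at 2.2]
5. m(pair(a, a), cons(cons(0, 0), pair(0, a)), cons(0, pair(a, f(0, pair(a, a)))))  →  m(pair(a, a), cons(cons(0, 0), pair(0, a)), cons(0, pair(a, a)))   [R1 at 3.2.2]
6. m(pair(a, a), cons(cons(0, 0), pair(0, a)), cons(0, pair(a, a)))  →  cons(a, 0)   [R3 at ε]

Reduce t₂ = m(pair(f(m(pair(a, cons(0, a)), cons(cons(0, 0), pair(a, a)), cons(cons(pair(a, 0), cons(0, 0)), pair(a, a))), pair(cons(0, a), a)), a), cons(cons(0, 0), pair(0, a)), cons(a, pair(f(a, pair(a, cons(0, 0))), a))):
1. m(pair(f(m(pair(a, cons(0, a)), cons(cons(0, 0), pair(a, a)), cons(cons(pair(a, 0), cons(0, 0)), pair(a, a))), pair(cons(0, a), a)), a), cons(cons(0, 0), pair(0, a)), cons(a, pair(f(a, pair(a, cons(0, 0))), a)))  →  m(pair(a, a), cons(cons(0, 0), pair(0, a)), cons(a, pair(f(a, pair(a, cons(0, 0))), a)))   [R1 at 1.1]
2. m(pair(a, a), cons(cons(0, 0), pair(0, a)), cons(a, pair(f(a, pair(a, cons(0, 0))), a)))  →  m(pair(a, a), cons(cons(0, 0), pair(0, a)), cons(a, pair(a, a)))   [R1 at 3.2.1]
3. m(pair(a, a), cons(cons(0, 0), pair(0, a)), cons(a, pair(a, a)))  →  cons(a, 0)   [R3 at ε]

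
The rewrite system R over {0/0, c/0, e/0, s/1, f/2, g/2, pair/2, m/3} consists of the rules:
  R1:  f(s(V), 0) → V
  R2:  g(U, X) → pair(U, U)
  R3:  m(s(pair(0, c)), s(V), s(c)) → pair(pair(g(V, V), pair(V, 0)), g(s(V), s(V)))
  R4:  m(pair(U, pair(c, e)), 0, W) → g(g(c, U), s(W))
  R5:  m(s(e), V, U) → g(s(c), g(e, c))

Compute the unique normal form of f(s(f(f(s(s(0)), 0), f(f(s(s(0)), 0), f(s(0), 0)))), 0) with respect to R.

1. f(s(f(f(s(s(0)), 0), f(f(s(s(0)), 0), f(s(0), 0)))), 0)  →  f(f(s(s(0)), 0), f(f(s(s(0)), 0), f(s(0), 0)))   [R1 at ε]
2. f(f(s(s(0)), 0), f(f(s(s(0)), 0), f(s(0), 0)))  →  f(s(0), f(f(s(s(0)), 0), f(s(0), 0)))   [R1 at 1]
3. f(s(0), f(f(s(s(0)), 0), f(s(0), 0)))  →  f(s(0), f(s(0), f(s(0), 0)))   [R1 at 2.1]
4. f(s(0), f(s(0), f(s(0), 0)))  →  f(s(0), f(s(0), 0))   [R1 at 2.2]
5. f(s(0), f(s(0), 0))  →  f(s(0), 0)   [R1 at 2]
6. f(s(0), 0)  →  0   [R1 at ε]

0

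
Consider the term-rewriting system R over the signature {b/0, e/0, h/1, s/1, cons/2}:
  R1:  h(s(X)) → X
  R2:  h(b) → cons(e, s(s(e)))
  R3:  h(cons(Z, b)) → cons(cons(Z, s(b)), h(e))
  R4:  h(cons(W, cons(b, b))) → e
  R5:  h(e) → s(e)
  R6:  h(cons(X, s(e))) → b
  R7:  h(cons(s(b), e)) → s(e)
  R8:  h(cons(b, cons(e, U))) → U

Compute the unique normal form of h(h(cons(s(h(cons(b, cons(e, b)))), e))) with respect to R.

e

1. h(h(cons(s(h(cons(b, cons(e, b)))), e)))  →  h(h(cons(s(b), e)))   [R8 at 1.1.1.1]
2. h(h(cons(s(b), e)))  →  h(s(e))   [R7 at 1]
3. h(s(e))  →  e   [R1 at ε]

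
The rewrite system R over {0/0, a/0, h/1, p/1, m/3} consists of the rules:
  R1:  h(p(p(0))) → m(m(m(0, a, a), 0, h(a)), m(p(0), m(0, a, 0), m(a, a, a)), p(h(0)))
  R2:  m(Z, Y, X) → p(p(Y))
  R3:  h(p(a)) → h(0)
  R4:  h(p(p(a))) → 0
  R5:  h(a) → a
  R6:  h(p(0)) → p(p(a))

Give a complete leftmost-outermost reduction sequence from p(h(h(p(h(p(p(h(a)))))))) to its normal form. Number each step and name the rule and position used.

p(0)

1. p(h(h(p(h(p(p(h(a))))))))  →  p(h(h(p(h(p(p(a)))))))   [R5 at 1.1.1.1.1.1.1]
2. p(h(h(p(h(p(p(a)))))))  →  p(h(h(p(0))))   [R4 at 1.1.1.1]
3. p(h(h(p(0))))  →  p(h(p(p(a))))   [R6 at 1.1]
4. p(h(p(p(a))))  →  p(0)   [R4 at 1]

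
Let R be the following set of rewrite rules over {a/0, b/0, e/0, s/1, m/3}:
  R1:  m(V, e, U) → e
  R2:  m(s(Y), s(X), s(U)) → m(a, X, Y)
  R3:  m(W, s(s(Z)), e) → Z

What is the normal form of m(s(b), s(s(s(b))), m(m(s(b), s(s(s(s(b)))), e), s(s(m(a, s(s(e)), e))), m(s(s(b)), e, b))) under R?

1. m(s(b), s(s(s(b))), m(m(s(b), s(s(s(s(b)))), e), s(s(m(a, s(s(e)), e))), m(s(s(b)), e, b)))  →  m(s(b), s(s(s(b))), m(s(s(b)), s(s(m(a, s(s(e)), e))), m(s(s(b)), e, b)))   [R3 at 3.1]
2. m(s(b), s(s(s(b))), m(s(s(b)), s(s(m(a, s(s(e)), e))), m(s(s(b)), e, b)))  →  m(s(b), s(s(s(b))), m(s(s(b)), s(s(e)), m(s(s(b)), e, b)))   [R3 at 3.2.1.1]
3. m(s(b), s(s(s(b))), m(s(s(b)), s(s(e)), m(s(s(b)), e, b)))  →  m(s(b), s(s(s(b))), m(s(s(b)), s(s(e)), e))   [R1 at 3.3]
4. m(s(b), s(s(s(b))), m(s(s(b)), s(s(e)), e))  →  m(s(b), s(s(s(b))), e)   [R3 at 3]
5. m(s(b), s(s(s(b))), e)  →  s(b)   [R3 at ε]

s(b)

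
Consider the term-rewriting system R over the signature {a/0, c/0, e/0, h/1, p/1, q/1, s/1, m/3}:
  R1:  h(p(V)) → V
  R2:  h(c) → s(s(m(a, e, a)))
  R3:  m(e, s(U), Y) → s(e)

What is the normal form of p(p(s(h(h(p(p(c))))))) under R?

1. p(p(s(h(h(p(p(c)))))))  →  p(p(s(h(p(c)))))   [R1 at 1.1.1.1]
2. p(p(s(h(p(c)))))  →  p(p(s(c)))   [R1 at 1.1.1]

p(p(s(c)))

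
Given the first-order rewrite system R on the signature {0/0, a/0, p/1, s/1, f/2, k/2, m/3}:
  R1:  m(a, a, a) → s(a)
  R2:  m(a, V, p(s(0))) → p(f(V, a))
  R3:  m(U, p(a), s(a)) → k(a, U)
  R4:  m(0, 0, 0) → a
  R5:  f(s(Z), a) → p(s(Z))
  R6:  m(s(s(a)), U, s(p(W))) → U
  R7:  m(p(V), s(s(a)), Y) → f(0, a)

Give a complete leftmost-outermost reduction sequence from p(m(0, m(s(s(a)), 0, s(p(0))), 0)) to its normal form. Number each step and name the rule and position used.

p(a)

1. p(m(0, m(s(s(a)), 0, s(p(0))), 0))  →  p(m(0, 0, 0))   [R6 at 1.2]
2. p(m(0, 0, 0))  →  p(a)   [R4 at 1]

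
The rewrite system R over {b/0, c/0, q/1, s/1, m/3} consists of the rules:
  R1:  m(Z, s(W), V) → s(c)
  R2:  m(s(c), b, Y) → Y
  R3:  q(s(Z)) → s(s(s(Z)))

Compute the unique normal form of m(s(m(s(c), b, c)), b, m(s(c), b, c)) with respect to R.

c

1. m(s(m(s(c), b, c)), b, m(s(c), b, c))  →  m(s(c), b, m(s(c), b, c))   [R2 at 1.1]
2. m(s(c), b, m(s(c), b, c))  →  m(s(c), b, c)   [R2 at ε]
3. m(s(c), b, c)  →  c   [R2 at ε]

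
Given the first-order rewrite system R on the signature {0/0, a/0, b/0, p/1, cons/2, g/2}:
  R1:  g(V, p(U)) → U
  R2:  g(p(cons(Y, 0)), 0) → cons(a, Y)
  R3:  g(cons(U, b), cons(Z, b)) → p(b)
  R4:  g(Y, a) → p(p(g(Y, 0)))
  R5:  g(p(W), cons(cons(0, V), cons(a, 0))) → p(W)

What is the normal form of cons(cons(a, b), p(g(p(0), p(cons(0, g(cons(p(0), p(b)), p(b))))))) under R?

cons(cons(a, b), p(cons(0, b)))

1. cons(cons(a, b), p(g(p(0), p(cons(0, g(cons(p(0), p(b)), p(b)))))))  →  cons(cons(a, b), p(cons(0, g(cons(p(0), p(b)), p(b)))))   [R1 at 2.1]
2. cons(cons(a, b), p(cons(0, g(cons(p(0), p(b)), p(b)))))  →  cons(cons(a, b), p(cons(0, b)))   [R1 at 2.1.2]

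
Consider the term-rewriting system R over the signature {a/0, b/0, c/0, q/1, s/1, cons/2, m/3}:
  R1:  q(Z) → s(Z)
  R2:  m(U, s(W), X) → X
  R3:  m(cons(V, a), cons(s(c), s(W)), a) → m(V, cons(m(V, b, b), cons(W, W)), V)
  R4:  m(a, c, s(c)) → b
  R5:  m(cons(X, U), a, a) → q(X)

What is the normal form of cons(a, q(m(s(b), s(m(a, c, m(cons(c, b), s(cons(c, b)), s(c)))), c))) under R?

1. cons(a, q(m(s(b), s(m(a, c, m(cons(c, b), s(cons(c, b)), s(c)))), c)))  →  cons(a, s(m(s(b), s(m(a, c, m(cons(c, b), s(cons(c, b)), s(c)))), c)))   [R1 at 2]
2. cons(a, s(m(s(b), s(m(a, c, m(cons(c, b), s(cons(c, b)), s(c)))), c)))  →  cons(a, s(c))   [R2 at 2.1]

cons(a, s(c))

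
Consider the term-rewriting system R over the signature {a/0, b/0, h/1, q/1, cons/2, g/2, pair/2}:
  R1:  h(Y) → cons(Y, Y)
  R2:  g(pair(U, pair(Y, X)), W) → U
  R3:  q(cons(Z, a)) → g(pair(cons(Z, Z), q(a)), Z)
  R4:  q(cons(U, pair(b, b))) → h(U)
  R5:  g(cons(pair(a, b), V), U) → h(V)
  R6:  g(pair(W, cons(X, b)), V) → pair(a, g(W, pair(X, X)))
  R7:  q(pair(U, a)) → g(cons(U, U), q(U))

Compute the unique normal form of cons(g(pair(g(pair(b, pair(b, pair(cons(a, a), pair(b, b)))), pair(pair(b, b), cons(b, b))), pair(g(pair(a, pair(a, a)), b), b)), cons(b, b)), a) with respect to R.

cons(b, a)

1. cons(g(pair(g(pair(b, pair(b, pair(cons(a, a), pair(b, b)))), pair(pair(b, b), cons(b, b))), pair(g(pair(a, pair(a, a)), b), b)), cons(b, b)), a)  →  cons(g(pair(b, pair(b, pair(cons(a, a), pair(b, b)))), pair(pair(b, b), cons(b, b))), a)   [R2 at 1]
2. cons(g(pair(b, pair(b, pair(cons(a, a), pair(b, b)))), pair(pair(b, b), cons(b, b))), a)  →  cons(b, a)   [R2 at 1]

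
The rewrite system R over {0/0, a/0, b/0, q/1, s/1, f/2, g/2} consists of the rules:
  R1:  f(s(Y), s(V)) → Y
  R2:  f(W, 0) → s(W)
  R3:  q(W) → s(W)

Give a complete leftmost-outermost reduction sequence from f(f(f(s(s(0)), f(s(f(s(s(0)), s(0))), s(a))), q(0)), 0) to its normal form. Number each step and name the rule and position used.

s(0)

1. f(f(f(s(s(0)), f(s(f(s(s(0)), s(0))), s(a))), q(0)), 0)  →  s(f(f(s(s(0)), f(s(f(s(s(0)), s(0))), s(a))), q(0)))   [R2 at ε]
2. s(f(f(s(s(0)), f(s(f(s(s(0)), s(0))), s(a))), q(0)))  →  s(f(f(s(s(0)), f(s(s(0)), s(0))), q(0)))   [R1 at 1.1.2]
3. s(f(f(s(s(0)), f(s(s(0)), s(0))), q(0)))  →  s(f(f(s(s(0)), s(0)), q(0)))   [R1 at 1.1.2]
4. s(f(f(s(s(0)), s(0)), q(0)))  →  s(f(s(0), q(0)))   [R1 at 1.1]
5. s(f(s(0), q(0)))  →  s(f(s(0), s(0)))   [R3 at 1.2]
6. s(f(s(0), s(0)))  →  s(0)   [R1 at 1]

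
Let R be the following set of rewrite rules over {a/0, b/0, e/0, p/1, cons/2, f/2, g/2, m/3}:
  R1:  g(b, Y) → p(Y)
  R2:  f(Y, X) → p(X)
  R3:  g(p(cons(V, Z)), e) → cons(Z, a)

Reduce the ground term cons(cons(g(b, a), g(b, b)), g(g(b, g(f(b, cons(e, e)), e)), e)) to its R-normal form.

cons(cons(p(a), p(b)), cons(a, a))

1. cons(cons(g(b, a), g(b, b)), g(g(b, g(f(b, cons(e, e)), e)), e))  →  cons(cons(p(a), g(b, b)), g(g(b, g(f(b, cons(e, e)), e)), e))   [R1 at 1.1]
2. cons(cons(p(a), g(b, b)), g(g(b, g(f(b, cons(e, e)), e)), e))  →  cons(cons(p(a), p(b)), g(g(b, g(f(b, cons(e, e)), e)), e))   [R1 at 1.2]
3. cons(cons(p(a), p(b)), g(g(b, g(f(b, cons(e, e)), e)), e))  →  cons(cons(p(a), p(b)), g(p(g(f(b, cons(e, e)), e)), e))   [R1 at 2.1]
4. cons(cons(p(a), p(b)), g(p(g(f(b, cons(e, e)), e)), e))  →  cons(cons(p(a), p(b)), g(p(g(p(cons(e, e)), e)), e))   [R2 at 2.1.1.1]
5. cons(cons(p(a), p(b)), g(p(g(p(cons(e, e)), e)), e))  →  cons(cons(p(a), p(b)), g(p(cons(e, a)), e))   [R3 at 2.1.1]
6. cons(cons(p(a), p(b)), g(p(cons(e, a)), e))  →  cons(cons(p(a), p(b)), cons(a, a))   [R3 at 2]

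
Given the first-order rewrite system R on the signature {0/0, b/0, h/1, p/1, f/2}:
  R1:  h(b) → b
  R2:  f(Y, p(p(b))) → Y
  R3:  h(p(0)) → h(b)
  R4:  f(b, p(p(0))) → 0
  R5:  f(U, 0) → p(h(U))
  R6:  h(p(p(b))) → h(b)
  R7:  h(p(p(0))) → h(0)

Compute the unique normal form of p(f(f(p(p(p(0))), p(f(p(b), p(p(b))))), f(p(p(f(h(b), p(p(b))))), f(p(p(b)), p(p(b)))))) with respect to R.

p(p(p(p(0))))

1. p(f(f(p(p(p(0))), p(f(p(b), p(p(b))))), f(p(p(f(h(b), p(p(b))))), f(p(p(b)), p(p(b))))))  →  p(f(f(p(p(p(0))), p(p(b))), f(p(p(f(h(b), p(p(b))))), f(p(p(b)), p(p(b))))))   [R2 at 1.1.2.1]
2. p(f(f(p(p(p(0))), p(p(b))), f(p(p(f(h(b), p(p(b))))), f(p(p(b)), p(p(b))))))  →  p(f(p(p(p(0))), f(p(p(f(h(b), p(p(b))))), f(p(p(b)), p(p(b))))))   [R2 at 1.1]
3. p(f(p(p(p(0))), f(p(p(f(h(b), p(p(b))))), f(p(p(b)), p(p(b))))))  →  p(f(p(p(p(0))), f(p(p(h(b))), f(p(p(b)), p(p(b))))))   [R2 at 1.2.1.1.1]
4. p(f(p(p(p(0))), f(p(p(h(b))), f(p(p(b)), p(p(b))))))  →  p(f(p(p(p(0))), f(p(p(b)), f(p(p(b)), p(p(b))))))   [R1 at 1.2.1.1.1]
5. p(f(p(p(p(0))), f(p(p(b)), f(p(p(b)), p(p(b))))))  →  p(f(p(p(p(0))), f(p(p(b)), p(p(b)))))   [R2 at 1.2.2]
6. p(f(p(p(p(0))), f(p(p(b)), p(p(b)))))  →  p(f(p(p(p(0))), p(p(b))))   [R2 at 1.2]
7. p(f(p(p(p(0))), p(p(b))))  →  p(p(p(p(0))))   [R2 at 1]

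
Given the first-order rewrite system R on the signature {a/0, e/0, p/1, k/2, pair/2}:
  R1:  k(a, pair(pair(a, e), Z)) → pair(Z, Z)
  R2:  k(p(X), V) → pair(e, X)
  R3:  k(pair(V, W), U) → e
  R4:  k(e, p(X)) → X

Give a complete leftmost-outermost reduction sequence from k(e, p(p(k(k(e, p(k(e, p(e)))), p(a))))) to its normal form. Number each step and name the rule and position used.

1. k(e, p(p(k(k(e, p(k(e, p(e)))), p(a)))))  →  p(k(k(e, p(k(e, p(e)))), p(a)))   [R4 at ε]
2. p(k(k(e, p(k(e, p(e)))), p(a)))  →  p(k(k(e, p(e)), p(a)))   [R4 at 1.1]
3. p(k(k(e, p(e)), p(a)))  →  p(k(e, p(a)))   [R4 at 1.1]
4. p(k(e, p(a)))  →  p(a)   [R4 at 1]

p(a)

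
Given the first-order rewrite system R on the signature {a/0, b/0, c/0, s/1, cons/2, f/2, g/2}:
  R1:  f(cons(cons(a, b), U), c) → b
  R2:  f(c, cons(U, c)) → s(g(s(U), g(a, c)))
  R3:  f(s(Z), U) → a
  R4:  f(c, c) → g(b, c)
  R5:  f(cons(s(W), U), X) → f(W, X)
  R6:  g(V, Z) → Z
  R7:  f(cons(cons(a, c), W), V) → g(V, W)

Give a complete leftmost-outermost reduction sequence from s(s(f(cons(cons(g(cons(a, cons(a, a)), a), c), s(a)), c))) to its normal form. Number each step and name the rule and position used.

s(s(s(a)))

1. s(s(f(cons(cons(g(cons(a, cons(a, a)), a), c), s(a)), c)))  →  s(s(f(cons(cons(a, c), s(a)), c)))   [R6 at 1.1.1.1.1]
2. s(s(f(cons(cons(a, c), s(a)), c)))  →  s(s(g(c, s(a))))   [R7 at 1.1]
3. s(s(g(c, s(a))))  →  s(s(s(a)))   [R6 at 1.1]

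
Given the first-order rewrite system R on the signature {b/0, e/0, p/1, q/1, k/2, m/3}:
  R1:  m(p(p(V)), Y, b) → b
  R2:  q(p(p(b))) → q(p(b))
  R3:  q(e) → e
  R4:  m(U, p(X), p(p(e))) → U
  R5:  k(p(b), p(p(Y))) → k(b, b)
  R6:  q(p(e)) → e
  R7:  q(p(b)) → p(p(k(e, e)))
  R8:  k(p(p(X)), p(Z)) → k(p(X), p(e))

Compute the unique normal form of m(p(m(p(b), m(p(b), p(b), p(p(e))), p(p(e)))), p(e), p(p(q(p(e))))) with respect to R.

1. m(p(m(p(b), m(p(b), p(b), p(p(e))), p(p(e)))), p(e), p(p(q(p(e)))))  →  m(p(m(p(b), p(b), p(p(e)))), p(e), p(p(q(p(e)))))   [R4 at 1.1.2]
2. m(p(m(p(b), p(b), p(p(e)))), p(e), p(p(q(p(e)))))  →  m(p(p(b)), p(e), p(p(q(p(e)))))   [R4 at 1.1]
3. m(p(p(b)), p(e), p(p(q(p(e)))))  →  m(p(p(b)), p(e), p(p(e)))   [R6 at 3.1.1]
4. m(p(p(b)), p(e), p(p(e)))  →  p(p(b))   [R4 at ε]

p(p(b))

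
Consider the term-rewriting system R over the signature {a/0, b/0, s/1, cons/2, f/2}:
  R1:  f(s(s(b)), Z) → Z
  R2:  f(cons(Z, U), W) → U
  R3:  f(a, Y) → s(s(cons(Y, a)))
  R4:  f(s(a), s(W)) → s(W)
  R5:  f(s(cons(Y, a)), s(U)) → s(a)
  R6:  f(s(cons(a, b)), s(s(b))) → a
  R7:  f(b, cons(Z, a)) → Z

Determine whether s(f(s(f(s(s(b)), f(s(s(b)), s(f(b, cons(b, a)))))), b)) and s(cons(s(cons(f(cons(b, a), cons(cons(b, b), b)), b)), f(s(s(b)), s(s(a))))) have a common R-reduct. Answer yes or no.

Reduce t₁ = s(f(s(f(s(s(b)), f(s(s(b)), s(f(b, cons(b, a)))))), b)):
1. s(f(s(f(s(s(b)), f(s(s(b)), s(f(b, cons(b, a)))))), b))  →  s(f(s(f(s(s(b)), s(f(b, cons(b, a))))), b))   [R1 at 1.1.1]
2. s(f(s(f(s(s(b)), s(f(b, cons(b, a))))), b))  →  s(f(s(s(f(b, cons(b, a)))), b))   [R1 at 1.1.1]
3. s(f(s(s(f(b, cons(b, a)))), b))  →  s(f(s(s(b)), b))   [R7 at 1.1.1.1]
4. s(f(s(s(b)), b))  →  s(b)   [R1 at 1]

Reduce t₂ = s(cons(s(cons(f(cons(b, a), cons(cons(b, b), b)), b)), f(s(s(b)), s(s(a))))):
1. s(cons(s(cons(f(cons(b, a), cons(cons(b, b), b)), b)), f(s(s(b)), s(s(a)))))  →  s(cons(s(cons(a, b)), f(s(s(b)), s(s(a)))))   [R2 at 1.1.1.1]
2. s(cons(s(cons(a, b)), f(s(s(b)), s(s(a)))))  →  s(cons(s(cons(a, b)), s(s(a))))   [R1 at 1.2]

no — NF(t₁) = s(b), NF(t₂) = s(cons(s(cons(a, b)), s(s(a))))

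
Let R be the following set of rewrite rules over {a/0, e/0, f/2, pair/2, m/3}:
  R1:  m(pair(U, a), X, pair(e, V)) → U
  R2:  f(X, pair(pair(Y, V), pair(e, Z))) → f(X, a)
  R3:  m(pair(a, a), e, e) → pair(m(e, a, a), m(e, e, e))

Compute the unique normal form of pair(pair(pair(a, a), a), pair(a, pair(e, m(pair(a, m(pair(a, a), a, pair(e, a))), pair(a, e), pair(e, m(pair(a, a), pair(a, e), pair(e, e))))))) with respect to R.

pair(pair(pair(a, a), a), pair(a, pair(e, a)))

1. pair(pair(pair(a, a), a), pair(a, pair(e, m(pair(a, m(pair(a, a), a, pair(e, a))), pair(a, e), pair(e, m(pair(a, a), pair(a, e), pair(e, e)))))))  →  pair(pair(pair(a, a), a), pair(a, pair(e, m(pair(a, a), pair(a, e), pair(e, m(pair(a, a), pair(a, e), pair(e, e)))))))   [R1 at 2.2.2.1.2]
2. pair(pair(pair(a, a), a), pair(a, pair(e, m(pair(a, a), pair(a, e), pair(e, m(pair(a, a), pair(a, e), pair(e, e)))))))  →  pair(pair(pair(a, a), a), pair(a, pair(e, a)))   [R1 at 2.2.2]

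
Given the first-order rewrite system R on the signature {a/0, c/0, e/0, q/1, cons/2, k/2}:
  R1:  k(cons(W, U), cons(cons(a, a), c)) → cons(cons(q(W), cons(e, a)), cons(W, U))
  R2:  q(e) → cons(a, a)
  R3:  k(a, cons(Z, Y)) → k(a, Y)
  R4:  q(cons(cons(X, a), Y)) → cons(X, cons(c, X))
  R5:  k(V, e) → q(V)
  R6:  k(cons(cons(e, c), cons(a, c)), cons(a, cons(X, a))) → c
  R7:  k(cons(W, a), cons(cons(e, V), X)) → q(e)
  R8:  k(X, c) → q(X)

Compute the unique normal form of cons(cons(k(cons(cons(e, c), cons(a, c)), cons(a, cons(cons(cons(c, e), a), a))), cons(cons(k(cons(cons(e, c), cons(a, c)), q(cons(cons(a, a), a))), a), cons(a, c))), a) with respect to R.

cons(cons(c, cons(cons(c, a), cons(a, c))), a)

1. cons(cons(k(cons(cons(e, c), cons(a, c)), cons(a, cons(cons(cons(c, e), a), a))), cons(cons(k(cons(cons(e, c), cons(a, c)), q(cons(cons(a, a), a))), a), cons(a, c))), a)  →  cons(cons(c, cons(cons(k(cons(cons(e, c), cons(a, c)), q(cons(cons(a, a), a))), a), cons(a, c))), a)   [R6 at 1.1]
2. cons(cons(c, cons(cons(k(cons(cons(e, c), cons(a, c)), q(cons(cons(a, a), a))), a), cons(a, c))), a)  →  cons(cons(c, cons(cons(k(cons(cons(e, c), cons(a, c)), cons(a, cons(c, a))), a), cons(a, c))), a)   [R4 at 1.2.1.1.2]
3. cons(cons(c, cons(cons(k(cons(cons(e, c), cons(a, c)), cons(a, cons(c, a))), a), cons(a, c))), a)  →  cons(cons(c, cons(cons(c, a), cons(a, c))), a)   [R6 at 1.2.1.1]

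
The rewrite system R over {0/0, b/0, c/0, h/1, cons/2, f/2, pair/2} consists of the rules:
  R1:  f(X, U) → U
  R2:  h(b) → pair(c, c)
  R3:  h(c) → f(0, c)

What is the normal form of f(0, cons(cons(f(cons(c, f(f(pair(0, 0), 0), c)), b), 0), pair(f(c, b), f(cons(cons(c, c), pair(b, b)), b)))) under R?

1. f(0, cons(cons(f(cons(c, f(f(pair(0, 0), 0), c)), b), 0), pair(f(c, b), f(cons(cons(c, c), pair(b, b)), b))))  →  cons(cons(f(cons(c, f(f(pair(0, 0), 0), c)), b), 0), pair(f(c, b), f(cons(cons(c, c), pair(b, b)), b)))   [R1 at ε]
2. cons(cons(f(cons(c, f(f(pair(0, 0), 0), c)), b), 0), pair(f(c, b), f(cons(cons(c, c), pair(b, b)), b)))  →  cons(cons(b, 0), pair(f(c, b), f(cons(cons(c, c), pair(b, b)), b)))   [R1 at 1.1]
3. cons(cons(b, 0), pair(f(c, b), f(cons(cons(c, c), pair(b, b)), b)))  →  cons(cons(b, 0), pair(b, f(cons(cons(c, c), pair(b, b)), b)))   [R1 at 2.1]
4. cons(cons(b, 0), pair(b, f(cons(cons(c, c), pair(b, b)), b)))  →  cons(cons(b, 0), pair(b, b))   [R1 at 2.2]

cons(cons(b, 0), pair(b, b))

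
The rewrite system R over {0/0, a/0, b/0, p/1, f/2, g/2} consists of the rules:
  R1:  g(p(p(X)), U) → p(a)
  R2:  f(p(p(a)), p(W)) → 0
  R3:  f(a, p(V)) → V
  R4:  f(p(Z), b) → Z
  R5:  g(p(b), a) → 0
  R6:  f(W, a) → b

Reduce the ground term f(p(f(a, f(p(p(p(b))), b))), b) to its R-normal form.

1. f(p(f(a, f(p(p(p(b))), b))), b)  →  f(a, f(p(p(p(b))), b))   [R4 at ε]
2. f(a, f(p(p(p(b))), b))  →  f(a, p(p(b)))   [R4 at 2]
3. f(a, p(p(b)))  →  p(b)   [R3 at ε]

p(b)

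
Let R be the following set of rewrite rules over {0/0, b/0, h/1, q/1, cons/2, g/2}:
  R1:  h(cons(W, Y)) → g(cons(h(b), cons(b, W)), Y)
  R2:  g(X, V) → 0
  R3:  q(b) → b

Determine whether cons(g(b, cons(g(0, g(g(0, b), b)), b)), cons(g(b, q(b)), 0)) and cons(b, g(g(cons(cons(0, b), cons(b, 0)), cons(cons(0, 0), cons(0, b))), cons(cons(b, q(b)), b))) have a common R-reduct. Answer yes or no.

Reduce t₁ = cons(g(b, cons(g(0, g(g(0, b), b)), b)), cons(g(b, q(b)), 0)):
1. cons(g(b, cons(g(0, g(g(0, b), b)), b)), cons(g(b, q(b)), 0))  →  cons(0, cons(g(b, q(b)), 0))   [R2 at 1]
2. cons(0, cons(g(b, q(b)), 0))  →  cons(0, cons(0, 0))   [R2 at 2.1]

Reduce t₂ = cons(b, g(g(cons(cons(0, b), cons(b, 0)), cons(cons(0, 0), cons(0, b))), cons(cons(b, q(b)), b))):
1. cons(b, g(g(cons(cons(0, b), cons(b, 0)), cons(cons(0, 0), cons(0, b))), cons(cons(b, q(b)), b)))  →  cons(b, 0)   [R2 at 2]

no — NF(t₁) = cons(0, cons(0, 0)), NF(t₂) = cons(b, 0)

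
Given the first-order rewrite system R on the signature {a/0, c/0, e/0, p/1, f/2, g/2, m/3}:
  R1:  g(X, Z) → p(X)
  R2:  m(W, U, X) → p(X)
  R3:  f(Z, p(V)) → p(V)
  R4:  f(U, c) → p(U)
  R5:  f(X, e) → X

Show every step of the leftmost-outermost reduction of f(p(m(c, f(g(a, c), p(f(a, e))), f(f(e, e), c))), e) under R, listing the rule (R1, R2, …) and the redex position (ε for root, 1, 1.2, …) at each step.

1. f(p(m(c, f(g(a, c), p(f(a, e))), f(f(e, e), c))), e)  →  p(m(c, f(g(a, c), p(f(a, e))), f(f(e, e), c)))   [R5 at ε]
2. p(m(c, f(g(a, c), p(f(a, e))), f(f(e, e), c)))  →  p(p(f(f(e, e), c)))   [R2 at 1]
3. p(p(f(f(e, e), c)))  →  p(p(p(f(e, e))))   [R4 at 1.1]
4. p(p(p(f(e, e))))  →  p(p(p(e)))   [R5 at 1.1.1]

p(p(p(e)))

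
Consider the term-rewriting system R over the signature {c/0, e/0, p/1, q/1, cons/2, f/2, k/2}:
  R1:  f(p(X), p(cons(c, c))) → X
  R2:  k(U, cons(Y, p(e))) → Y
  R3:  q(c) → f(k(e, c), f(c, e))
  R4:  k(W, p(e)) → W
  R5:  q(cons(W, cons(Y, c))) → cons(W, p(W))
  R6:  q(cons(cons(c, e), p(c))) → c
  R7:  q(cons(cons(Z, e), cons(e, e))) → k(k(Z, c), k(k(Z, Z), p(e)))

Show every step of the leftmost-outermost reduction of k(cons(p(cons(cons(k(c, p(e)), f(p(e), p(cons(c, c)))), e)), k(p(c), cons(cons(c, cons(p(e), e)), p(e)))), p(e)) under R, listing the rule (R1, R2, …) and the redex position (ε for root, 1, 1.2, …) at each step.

1. k(cons(p(cons(cons(k(c, p(e)), f(p(e), p(cons(c, c)))), e)), k(p(c), cons(cons(c, cons(p(e), e)), p(e)))), p(e))  →  cons(p(cons(cons(k(c, p(e)), f(p(e), p(cons(c, c)))), e)), k(p(c), cons(cons(c, cons(p(e), e)), p(e))))   [R4 at ε]
2. cons(p(cons(cons(k(c, p(e)), f(p(e), p(cons(c, c)))), e)), k(p(c), cons(cons(c, cons(p(e), e)), p(e))))  →  cons(p(cons(cons(c, f(p(e), p(cons(c, c)))), e)), k(p(c), cons(cons(c, cons(p(e), e)), p(e))))   [R4 at 1.1.1.1]
3. cons(p(cons(cons(c, f(p(e), p(cons(c, c)))), e)), k(p(c), cons(cons(c, cons(p(e), e)), p(e))))  →  cons(p(cons(cons(c, e), e)), k(p(c), cons(cons(c, cons(p(e), e)), p(e))))   [R1 at 1.1.1.2]
4. cons(p(cons(cons(c, e), e)), k(p(c), cons(cons(c, cons(p(e), e)), p(e))))  →  cons(p(cons(cons(c, e), e)), cons(c, cons(p(e), e)))   [R2 at 2]

cons(p(cons(cons(c, e), e)), cons(c, cons(p(e), e)))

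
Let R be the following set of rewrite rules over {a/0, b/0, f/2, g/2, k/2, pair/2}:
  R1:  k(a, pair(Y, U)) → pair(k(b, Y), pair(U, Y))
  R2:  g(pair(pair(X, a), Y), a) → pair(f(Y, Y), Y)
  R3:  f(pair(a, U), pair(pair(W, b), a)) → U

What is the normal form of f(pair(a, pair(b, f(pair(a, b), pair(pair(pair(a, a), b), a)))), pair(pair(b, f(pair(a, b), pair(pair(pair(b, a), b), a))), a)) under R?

1. f(pair(a, pair(b, f(pair(a, b), pair(pair(pair(a, a), b), a)))), pair(pair(b, f(pair(a, b), pair(pair(pair(b, a), b), a))), a))  →  f(pair(a, pair(b, b)), pair(pair(b, f(pair(a, b), pair(pair(pair(b, a), b), a))), a))   [R3 at 1.2.2]
2. f(pair(a, pair(b, b)), pair(pair(b, f(pair(a, b), pair(pair(pair(b, a), b), a))), a))  →  f(pair(a, pair(b, b)), pair(pair(b, b), a))   [R3 at 2.1.2]
3. f(pair(a, pair(b, b)), pair(pair(b, b), a))  →  pair(b, b)   [R3 at ε]

pair(b, b)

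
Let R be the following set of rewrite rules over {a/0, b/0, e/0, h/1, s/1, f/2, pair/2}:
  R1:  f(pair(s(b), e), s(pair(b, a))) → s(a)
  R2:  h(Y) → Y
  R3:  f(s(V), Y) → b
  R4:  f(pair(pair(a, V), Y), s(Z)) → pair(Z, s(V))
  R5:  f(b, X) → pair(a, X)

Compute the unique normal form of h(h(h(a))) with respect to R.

1. h(h(h(a)))  →  h(h(a))   [R2 at ε]
2. h(h(a))  →  h(a)   [R2 at ε]
3. h(a)  →  a   [R2 at ε]

a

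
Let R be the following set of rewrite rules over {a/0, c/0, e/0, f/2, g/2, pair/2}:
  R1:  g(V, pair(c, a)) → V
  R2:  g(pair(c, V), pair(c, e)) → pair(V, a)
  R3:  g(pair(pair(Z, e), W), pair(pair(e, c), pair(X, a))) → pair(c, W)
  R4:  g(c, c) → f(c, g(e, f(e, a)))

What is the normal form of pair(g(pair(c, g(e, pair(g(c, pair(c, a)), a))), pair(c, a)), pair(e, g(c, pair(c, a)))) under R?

pair(pair(c, e), pair(e, c))

1. pair(g(pair(c, g(e, pair(g(c, pair(c, a)), a))), pair(c, a)), pair(e, g(c, pair(c, a))))  →  pair(pair(c, g(e, pair(g(c, pair(c, a)), a))), pair(e, g(c, pair(c, a))))   [R1 at 1]
2. pair(pair(c, g(e, pair(g(c, pair(c, a)), a))), pair(e, g(c, pair(c, a))))  →  pair(pair(c, g(e, pair(c, a))), pair(e, g(c, pair(c, a))))   [R1 at 1.2.2.1]
3. pair(pair(c, g(e, pair(c, a))), pair(e, g(c, pair(c, a))))  →  pair(pair(c, e), pair(e, g(c, pair(c, a))))   [R1 at 1.2]
4. pair(pair(c, e), pair(e, g(c, pair(c, a))))  →  pair(pair(c, e), pair(e, c))   [R1 at 2.2]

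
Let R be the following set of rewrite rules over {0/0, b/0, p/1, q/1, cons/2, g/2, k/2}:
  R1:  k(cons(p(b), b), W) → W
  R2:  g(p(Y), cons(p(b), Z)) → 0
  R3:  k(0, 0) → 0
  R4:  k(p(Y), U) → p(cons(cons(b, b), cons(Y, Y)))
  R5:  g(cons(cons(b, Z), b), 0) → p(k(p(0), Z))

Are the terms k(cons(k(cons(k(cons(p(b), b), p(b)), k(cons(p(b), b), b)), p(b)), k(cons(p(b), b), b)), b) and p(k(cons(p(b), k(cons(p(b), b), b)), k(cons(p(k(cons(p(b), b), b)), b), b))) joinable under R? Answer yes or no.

no — NF(t₁) = b, NF(t₂) = p(b)

Reduce t₁ = k(cons(k(cons(k(cons(p(b), b), p(b)), k(cons(p(b), b), b)), p(b)), k(cons(p(b), b), b)), b):
1. k(cons(k(cons(k(cons(p(b), b), p(b)), k(cons(p(b), b), b)), p(b)), k(cons(p(b), b), b)), b)  →  k(cons(k(cons(p(b), k(cons(p(b), b), b)), p(b)), k(cons(p(b), b), b)), b)   [R1 at 1.1.1.1]
2. k(cons(k(cons(p(b), k(cons(p(b), b), b)), p(b)), k(cons(p(b), b), b)), b)  →  k(cons(k(cons(p(b), b), p(b)), k(cons(p(b), b), b)), b)   [R1 at 1.1.1.2]
3. k(cons(k(cons(p(b), b), p(b)), k(cons(p(b), b), b)), b)  →  k(cons(p(b), k(cons(p(b), b), b)), b)   [R1 at 1.1]
4. k(cons(p(b), k(cons(p(b), b), b)), b)  →  k(cons(p(b), b), b)   [R1 at 1.2]
5. k(cons(p(b), b), b)  →  b   [R1 at ε]

Reduce t₂ = p(k(cons(p(b), k(cons(p(b), b), b)), k(cons(p(k(cons(p(b), b), b)), b), b))):
1. p(k(cons(p(b), k(cons(p(b), b), b)), k(cons(p(k(cons(p(b), b), b)), b), b)))  →  p(k(cons(p(b), b), k(cons(p(k(cons(p(b), b), b)), b), b)))   [R1 at 1.1.2]
2. p(k(cons(p(b), b), k(cons(p(k(cons(p(b), b), b)), b), b)))  →  p(k(cons(p(k(cons(p(b), b), b)), b), b))   [R1 at 1]
3. p(k(cons(p(k(cons(p(b), b), b)), b), b))  →  p(k(cons(p(b), b), b))   [R1 at 1.1.1.1]
4. p(k(cons(p(b), b), b))  →  p(b)   [R1 at 1]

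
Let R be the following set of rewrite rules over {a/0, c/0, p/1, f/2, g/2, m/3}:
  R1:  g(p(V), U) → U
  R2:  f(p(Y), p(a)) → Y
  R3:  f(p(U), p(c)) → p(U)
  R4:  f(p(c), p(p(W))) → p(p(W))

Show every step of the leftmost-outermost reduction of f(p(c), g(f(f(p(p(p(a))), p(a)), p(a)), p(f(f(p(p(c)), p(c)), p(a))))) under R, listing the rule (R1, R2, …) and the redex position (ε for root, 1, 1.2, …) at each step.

p(p(c))

1. f(p(c), g(f(f(p(p(p(a))), p(a)), p(a)), p(f(f(p(p(c)), p(c)), p(a)))))  →  f(p(c), g(f(p(p(a)), p(a)), p(f(f(p(p(c)), p(c)), p(a)))))   [R2 at 2.1.1]
2. f(p(c), g(f(p(p(a)), p(a)), p(f(f(p(p(c)), p(c)), p(a)))))  →  f(p(c), g(p(a), p(f(f(p(p(c)), p(c)), p(a)))))   [R2 at 2.1]
3. f(p(c), g(p(a), p(f(f(p(p(c)), p(c)), p(a)))))  →  f(p(c), p(f(f(p(p(c)), p(c)), p(a))))   [R1 at 2]
4. f(p(c), p(f(f(p(p(c)), p(c)), p(a))))  →  f(p(c), p(f(p(p(c)), p(a))))   [R3 at 2.1.1]
5. f(p(c), p(f(p(p(c)), p(a))))  →  f(p(c), p(p(c)))   [R2 at 2.1]
6. f(p(c), p(p(c)))  →  p(p(c))   [R4 at ε]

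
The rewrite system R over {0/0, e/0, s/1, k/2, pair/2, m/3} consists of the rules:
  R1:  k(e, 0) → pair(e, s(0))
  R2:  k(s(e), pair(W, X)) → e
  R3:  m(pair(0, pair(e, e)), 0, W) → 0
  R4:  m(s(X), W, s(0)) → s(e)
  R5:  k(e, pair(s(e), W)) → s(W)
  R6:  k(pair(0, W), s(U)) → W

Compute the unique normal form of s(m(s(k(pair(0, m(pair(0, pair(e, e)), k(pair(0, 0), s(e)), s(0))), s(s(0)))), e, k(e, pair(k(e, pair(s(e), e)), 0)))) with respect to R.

1. s(m(s(k(pair(0, m(pair(0, pair(e, e)), k(pair(0, 0), s(e)), s(0))), s(s(0)))), e, k(e, pair(k(e, pair(s(e), e)), 0))))  →  s(m(s(m(pair(0, pair(e, e)), k(pair(0, 0), s(e)), s(0))), e, k(e, pair(k(e, pair(s(e), e)), 0))))   [R6 at 1.1.1]
2. s(m(s(m(pair(0, pair(e, e)), k(pair(0, 0), s(e)), s(0))), e, k(e, pair(k(e, pair(s(e), e)), 0))))  →  s(m(s(m(pair(0, pair(e, e)), 0, s(0))), e, k(e, pair(k(e, pair(s(e), e)), 0))))   [R6 at 1.1.1.2]
3. s(m(s(m(pair(0, pair(e, e)), 0, s(0))), e, k(e, pair(k(e, pair(s(e), e)), 0))))  →  s(m(s(0), e, k(e, pair(k(e, pair(s(e), e)), 0))))   [R3 at 1.1.1]
4. s(m(s(0), e, k(e, pair(k(e, pair(s(e), e)), 0))))  →  s(m(s(0), e, k(e, pair(s(e), 0))))   [R5 at 1.3.2.1]
5. s(m(s(0), e, k(e, pair(s(e), 0))))  →  s(m(s(0), e, s(0)))   [R5 at 1.3]
6. s(m(s(0), e, s(0)))  →  s(s(e))   [R4 at 1]

s(s(e))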